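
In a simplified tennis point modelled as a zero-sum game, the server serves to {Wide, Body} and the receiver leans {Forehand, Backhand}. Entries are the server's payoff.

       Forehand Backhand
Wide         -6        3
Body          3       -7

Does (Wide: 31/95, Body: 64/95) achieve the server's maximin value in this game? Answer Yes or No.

No

Against Forehand this mix gives (31/95)·(-6) + (64/95)·3 = 6/95.
Against Backhand this mix gives (31/95)·3 + (64/95)·(-7) = -71/19.
The receiver will play Backhand, holding the server to -71/19. Shifting weight toward the row that does better against Backhand would raise this floor (the equalizing mix achieves -33/19 against both Backhand and Forehand), so the proposed strategy is not optimal.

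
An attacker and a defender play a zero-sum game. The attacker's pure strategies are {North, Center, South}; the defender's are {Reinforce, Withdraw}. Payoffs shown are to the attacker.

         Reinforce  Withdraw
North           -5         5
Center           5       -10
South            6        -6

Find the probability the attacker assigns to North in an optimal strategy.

6/11

Row minima: North → -5, Center → -10, South → -6; maximin = -5.
Column maxima: Reinforce → 6, Withdraw → 5; minimax = 5.
-5 ≠ 5, so there is no saddle point; optimal play is mixed.
Center is strictly dominated by South, so the attacker never plays it.
On the remaining 2×2 (North, South vs Reinforce, Withdraw):
Let the attacker play North with probability p. Expected payoff against Reinforce: (-5)p + 6(1−p) = −11p + 6; against Withdraw: 5p + (-6)(1−p) = 11p − 6.
Setting these equal: −11p + 6 = 11p − 6 ⇒ −22p = -12 ⇒ p = 6/11, and the value is (-11)·(6/11) + 6 = 0.
For the defender: with q = P(Reinforce), equating North's and South's payoffs gives −10q + 5 = 12q − 6 ⇒ q = 1/2.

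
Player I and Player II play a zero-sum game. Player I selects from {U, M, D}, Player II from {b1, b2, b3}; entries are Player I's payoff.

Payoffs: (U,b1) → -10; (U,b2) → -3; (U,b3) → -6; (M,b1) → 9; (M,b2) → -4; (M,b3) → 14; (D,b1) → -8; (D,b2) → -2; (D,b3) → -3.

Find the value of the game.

Row minima: U → -10, M → -4, D → -8; maximin = -4.
Column maxima: b1 → 9, b2 → -2, b3 → 14; minimax = -2.
-4 ≠ -2, so there is no saddle point; optimal play is mixed.
U is strictly dominated by D, so Player I never plays it.
b3 is strictly dominated by b1 (it gives Player I strictly more in every row), so Player II never plays it.
On the remaining 2×2 (M, D vs b1, b2):
Let Player I play M with probability p. Expected payoff against b1: 9p + (-8)(1−p) = 17p − 8; against b2: (-4)p + (-2)(1−p) = −2p − 2.
Setting these equal: 17p − 8 = −2p − 2 ⇒ 19p = 6 ⇒ p = 6/19, and the value is (17)·(6/19) − 8 = -50/19.
For Player II: with q = P(b1), equating M's and D's payoffs gives 13q − 4 = −6q − 2 ⇒ q = 2/19.

-50/19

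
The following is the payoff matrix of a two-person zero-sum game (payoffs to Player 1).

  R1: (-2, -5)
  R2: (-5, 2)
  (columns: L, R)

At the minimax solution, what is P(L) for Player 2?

Row minima: R1 → -5, R2 → -5; maximin = -5.
Column maxima: L → -2, R → 2; minimax = -2.
-5 ≠ -2, so there is no saddle point; optimal play is mixed.
Let Player 1 play R1 with probability p. Expected payoff against L: (-2)p + (-5)(1−p) = 3p − 5; against R: (-5)p + 2(1−p) = −7p + 2.
Setting these equal: 3p − 5 = −7p + 2 ⇒ 10p = 7 ⇒ p = 7/10, and the value is (3)·(7/10) − 5 = -29/10.
For Player 2: with q = P(L), equating R1's and R2's payoffs gives 3q − 5 = −7q + 2 ⇒ q = 7/10.

7/10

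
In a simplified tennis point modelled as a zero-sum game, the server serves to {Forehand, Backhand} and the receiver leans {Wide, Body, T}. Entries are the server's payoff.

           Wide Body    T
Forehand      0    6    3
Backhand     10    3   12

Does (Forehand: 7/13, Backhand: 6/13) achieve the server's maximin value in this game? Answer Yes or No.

Against Wide this mix gives (7/13)·0 + (6/13)·10 = 60/13.
Against Body this mix gives (7/13)·6 + (6/13)·3 = 60/13.
Against T this mix gives (7/13)·3 + (6/13)·12 = 93/13.
All of the receiver's active replies (Wide, Body) yield 60/13, and no column does worse for the server. The mix makes the receiver indifferent and guarantees 60/13, so it is optimal.

Yes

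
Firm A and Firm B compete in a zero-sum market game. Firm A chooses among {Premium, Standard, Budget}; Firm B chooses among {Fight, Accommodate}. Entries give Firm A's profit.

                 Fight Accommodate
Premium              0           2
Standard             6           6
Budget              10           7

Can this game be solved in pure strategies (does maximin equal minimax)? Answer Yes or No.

Row minima: Premium → 0, Standard → 6, Budget → 7; maximin = 7.
Column maxima: Fight → 10, Accommodate → 7; minimax = 7.
maximin = minimax = 7, so a saddle point exists.

Yes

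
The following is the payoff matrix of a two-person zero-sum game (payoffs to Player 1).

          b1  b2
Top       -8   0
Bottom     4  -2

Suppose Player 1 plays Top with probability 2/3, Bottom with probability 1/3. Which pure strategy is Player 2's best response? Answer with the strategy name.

b1

If Player 2 plays b1, Player 1's expected payoff is (2/3)·(-8) + (1/3)·4 = -4.
If Player 2 plays b2, Player 1's expected payoff is (2/3)·0 + (1/3)·(-2) = -2/3.
Player 2 minimizes Player 1's payoff; the smallest is -4, so the best response is b1.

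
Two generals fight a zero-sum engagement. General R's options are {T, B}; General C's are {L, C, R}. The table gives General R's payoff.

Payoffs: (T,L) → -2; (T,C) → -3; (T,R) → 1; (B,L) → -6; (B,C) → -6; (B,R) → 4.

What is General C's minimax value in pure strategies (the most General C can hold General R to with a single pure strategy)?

Column maxima: L → -2, C → -3, R → 4.
The smallest of these is -3.

-3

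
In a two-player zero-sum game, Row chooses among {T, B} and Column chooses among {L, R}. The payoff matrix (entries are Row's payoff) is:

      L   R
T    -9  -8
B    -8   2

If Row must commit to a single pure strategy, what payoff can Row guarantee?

-8

Row minima: T → -9, B → -8.
The best of these is -8.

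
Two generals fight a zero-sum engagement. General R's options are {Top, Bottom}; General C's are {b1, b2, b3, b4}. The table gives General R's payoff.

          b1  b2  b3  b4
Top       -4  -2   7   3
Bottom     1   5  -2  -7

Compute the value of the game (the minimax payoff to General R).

-5/3

Row minima: Top → -4, Bottom → -7; maximin = -4.
Column maxima: b1 → 1, b2 → 5, b3 → 7, b4 → 3; minimax = 1.
-4 ≠ 1, so there is no saddle point; optimal play is mixed.
b2 is strictly dominated by b1 (it gives General R strictly more in every row), so General C never plays it.
b3 is strictly dominated by b4 (it gives General R strictly more in every row), so General C never plays it.
On the remaining 2×2 (Top, Bottom vs b1, b4):
Let General R play Top with probability p. Expected payoff against b1: (-4)p + 1(1−p) = −5p + 1; against b4: 3p + (-7)(1−p) = 10p − 7.
Setting these equal: −5p + 1 = 10p − 7 ⇒ −15p = -8 ⇒ p = 8/15, and the value is (-5)·(8/15) + 1 = -5/3.
For General C: with q = P(b1), equating Top's and Bottom's payoffs gives −7q + 3 = 8q − 7 ⇒ q = 2/3.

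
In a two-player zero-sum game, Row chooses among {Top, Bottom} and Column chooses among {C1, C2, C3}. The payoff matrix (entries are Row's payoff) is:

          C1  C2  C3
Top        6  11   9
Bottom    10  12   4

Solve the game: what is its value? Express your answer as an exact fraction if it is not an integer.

22/3

Row minima: Top → 6, Bottom → 4; maximin = 6.
Column maxima: C1 → 10, C2 → 12, C3 → 9; minimax = 9.
6 ≠ 9, so there is no saddle point; optimal play is mixed.
C2 is strictly dominated by C1 (it gives Row strictly more in every row), so Column never plays it.
On the remaining 2×2 (Top, Bottom vs C1, C3):
Let Row play Top with probability p. Expected payoff against C1: 6p + 10(1−p) = −4p + 10; against C3: 9p + 4(1−p) = 5p + 4.
Setting these equal: −4p + 10 = 5p + 4 ⇒ −9p = -6 ⇒ p = 2/3, and the value is (-4)·(2/3) + 10 = 22/3.
For Column: with q = P(C1), equating Top's and Bottom's payoffs gives −3q + 9 = 6q + 4 ⇒ q = 5/9.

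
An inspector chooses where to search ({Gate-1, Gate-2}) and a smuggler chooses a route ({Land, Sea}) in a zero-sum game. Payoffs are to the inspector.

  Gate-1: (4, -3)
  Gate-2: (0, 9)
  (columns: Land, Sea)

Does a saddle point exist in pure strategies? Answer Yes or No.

Row minima: Gate-1 → -3, Gate-2 → 0; maximin = 0.
Column maxima: Land → 4, Sea → 9; minimax = 4.
0 ≠ 4, so no pure-strategy equilibrium exists.

No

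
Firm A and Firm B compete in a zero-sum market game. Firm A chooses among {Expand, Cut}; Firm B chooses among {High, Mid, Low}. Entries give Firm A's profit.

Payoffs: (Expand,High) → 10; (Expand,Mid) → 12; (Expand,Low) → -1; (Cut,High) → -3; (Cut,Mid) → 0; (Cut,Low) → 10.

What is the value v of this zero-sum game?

Row minima: Expand → -1, Cut → -3; maximin = -1.
Column maxima: High → 10, Mid → 12, Low → 10; minimax = 10.
-1 ≠ 10, so there is no saddle point; optimal play is mixed.
Mid is strictly dominated by High (it gives Firm A strictly more in every row), so Firm B never plays it.
On the remaining 2×2 (Expand, Cut vs High, Low):
Let Firm A play Expand with probability p. Expected payoff against High: 10p + (-3)(1−p) = 13p − 3; against Low: (-1)p + 10(1−p) = −11p + 10.
Setting these equal: 13p − 3 = −11p + 10 ⇒ 24p = 13 ⇒ p = 13/24, and the value is (13)·(13/24) − 3 = 97/24.
For Firm B: with q = P(High), equating Expand's and Cut's payoffs gives 11q − 1 = −13q + 10 ⇒ q = 11/24.

97/24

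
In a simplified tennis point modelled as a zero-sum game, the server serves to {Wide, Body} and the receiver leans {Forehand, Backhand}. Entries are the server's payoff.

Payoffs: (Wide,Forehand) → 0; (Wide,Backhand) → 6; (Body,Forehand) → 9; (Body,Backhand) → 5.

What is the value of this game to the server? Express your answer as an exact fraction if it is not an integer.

27/5

Row minima: Wide → 0, Body → 5; maximin = 5.
Column maxima: Forehand → 9, Backhand → 6; minimax = 6.
5 ≠ 6, so there is no saddle point; optimal play is mixed.
Let the server play Wide with probability p. Expected payoff against Forehand: 0p + 9(1−p) = −9p + 9; against Backhand: 6p + 5(1−p) = p + 5.
Setting these equal: −9p + 9 = p + 5 ⇒ −10p = -4 ⇒ p = 2/5, and the value is (-9)·(2/5) + 9 = 27/5.
For the receiver: with q = P(Forehand), equating Wide's and Body's payoffs gives −6q + 6 = 4q + 5 ⇒ q = 1/10.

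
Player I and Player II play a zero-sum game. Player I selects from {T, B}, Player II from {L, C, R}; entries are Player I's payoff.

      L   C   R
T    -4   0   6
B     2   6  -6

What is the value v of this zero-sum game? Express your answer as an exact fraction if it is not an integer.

-2/3

Row minima: T → -4, B → -6; maximin = -4.
Column maxima: L → 2, C → 6, R → 6; minimax = 2.
-4 ≠ 2, so there is no saddle point; optimal play is mixed.
C is strictly dominated by L (it gives Player I strictly more in every row), so Player II never plays it.
On the remaining 2×2 (T, B vs L, R):
Let Player I play T with probability p. Expected payoff against L: (-4)p + 2(1−p) = −6p + 2; against R: 6p + (-6)(1−p) = 12p − 6.
Setting these equal: −6p + 2 = 12p − 6 ⇒ −18p = -8 ⇒ p = 4/9, and the value is (-6)·(4/9) + 2 = -2/3.
For Player II: with q = P(L), equating T's and B's payoffs gives −10q + 6 = 8q − 6 ⇒ q = 2/3.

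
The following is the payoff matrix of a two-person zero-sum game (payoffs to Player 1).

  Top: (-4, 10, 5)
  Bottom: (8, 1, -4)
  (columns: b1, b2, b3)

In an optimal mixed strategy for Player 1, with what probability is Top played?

4/7

Row minima: Top → -4, Bottom → -4; maximin = -4.
Column maxima: b1 → 8, b2 → 10, b3 → 5; minimax = 5.
-4 ≠ 5, so there is no saddle point; optimal play is mixed.
b2 is strictly dominated by b3 (it gives Player 1 strictly more in every row), so Player 2 never plays it.
On the remaining 2×2 (Top, Bottom vs b1, b3):
Let Player 1 play Top with probability p. Expected payoff against b1: (-4)p + 8(1−p) = −12p + 8; against b3: 5p + (-4)(1−p) = 9p − 4.
Setting these equal: −12p + 8 = 9p − 4 ⇒ −21p = -12 ⇒ p = 4/7, and the value is (-12)·(4/7) + 8 = 8/7.
For Player 2: with q = P(b1), equating Top's and Bottom's payoffs gives −9q + 5 = 12q − 4 ⇒ q = 3/7.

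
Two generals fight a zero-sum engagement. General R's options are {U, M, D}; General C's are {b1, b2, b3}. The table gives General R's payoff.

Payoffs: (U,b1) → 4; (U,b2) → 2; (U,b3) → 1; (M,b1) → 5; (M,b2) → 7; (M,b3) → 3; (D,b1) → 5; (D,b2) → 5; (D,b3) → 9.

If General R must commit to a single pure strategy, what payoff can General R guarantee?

Row minima: U → 1, M → 3, D → 5.
The best of these is 5.

5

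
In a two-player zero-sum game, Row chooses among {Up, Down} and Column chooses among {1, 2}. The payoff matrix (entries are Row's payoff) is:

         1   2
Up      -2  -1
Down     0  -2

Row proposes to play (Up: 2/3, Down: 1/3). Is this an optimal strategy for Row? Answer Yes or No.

Against 1 this mix gives (2/3)·(-2) + (1/3)·0 = -4/3.
Against 2 this mix gives (2/3)·(-1) + (1/3)·(-2) = -4/3.
All of Column's active replies (1, 2) yield -4/3, and no column does worse for Row. The mix makes Column indifferent and guarantees -4/3, so it is optimal.

Yes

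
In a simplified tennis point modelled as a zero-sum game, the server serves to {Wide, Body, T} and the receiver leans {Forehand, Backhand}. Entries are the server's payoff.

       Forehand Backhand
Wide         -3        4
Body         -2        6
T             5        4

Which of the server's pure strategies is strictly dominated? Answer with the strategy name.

Body gives a strictly higher payoff than Wide against every column: -2 > -3, 6 > 4.
So Wide is strictly dominated and the server never plays it.

Wide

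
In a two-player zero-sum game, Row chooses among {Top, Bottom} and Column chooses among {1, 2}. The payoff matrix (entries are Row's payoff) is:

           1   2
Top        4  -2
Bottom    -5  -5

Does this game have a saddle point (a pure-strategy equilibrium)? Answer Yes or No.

Row minima: Top → -2, Bottom → -5; maximin = -2.
Column maxima: 1 → 4, 2 → -2; minimax = -2.
maximin = minimax = -2, so a saddle point exists.

Yes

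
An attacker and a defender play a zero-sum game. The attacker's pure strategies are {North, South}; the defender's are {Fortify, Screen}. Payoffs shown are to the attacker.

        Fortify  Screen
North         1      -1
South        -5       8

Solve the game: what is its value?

Row minima: North → -1, South → -5; maximin = -1.
Column maxima: Fortify → 1, Screen → 8; minimax = 1.
-1 ≠ 1, so there is no saddle point; optimal play is mixed.
Let the attacker play North with probability p. Expected payoff against Fortify: 1p + (-5)(1−p) = 6p − 5; against Screen: (-1)p + 8(1−p) = −9p + 8.
Setting these equal: 6p − 5 = −9p + 8 ⇒ 15p = 13 ⇒ p = 13/15, and the value is (6)·(13/15) − 5 = 1/5.
For the defender: with q = P(Fortify), equating North's and South's payoffs gives 2q − 1 = −13q + 8 ⇒ q = 3/5.

1/5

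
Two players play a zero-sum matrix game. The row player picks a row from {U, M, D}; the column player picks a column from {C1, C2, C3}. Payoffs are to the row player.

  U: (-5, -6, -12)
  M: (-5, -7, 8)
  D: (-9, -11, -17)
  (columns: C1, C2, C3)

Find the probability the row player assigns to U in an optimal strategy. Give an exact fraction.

Row minima: U → -12, M → -7, D → -17; maximin = -7.
Column maxima: C1 → -5, C2 → -6, C3 → 8; minimax = -6.
-7 ≠ -6, so there is no saddle point; optimal play is mixed.
D is strictly dominated by U, so the row player never plays it.
C1 is strictly dominated by C2 (it gives the row player strictly more in every row), so the column player never plays it.
On the remaining 2×2 (U, M vs C2, C3):
Let the row player play U with probability p. Expected payoff against C2: (-6)p + (-7)(1−p) = p − 7; against C3: (-12)p + 8(1−p) = −20p + 8.
Setting these equal: p − 7 = −20p + 8 ⇒ 21p = 15 ⇒ p = 5/7, and the value is (1)·(5/7) − 7 = -44/7.
For the column player: with q = P(C2), equating U's and M's payoffs gives 6q − 12 = −15q + 8 ⇒ q = 20/21.

5/7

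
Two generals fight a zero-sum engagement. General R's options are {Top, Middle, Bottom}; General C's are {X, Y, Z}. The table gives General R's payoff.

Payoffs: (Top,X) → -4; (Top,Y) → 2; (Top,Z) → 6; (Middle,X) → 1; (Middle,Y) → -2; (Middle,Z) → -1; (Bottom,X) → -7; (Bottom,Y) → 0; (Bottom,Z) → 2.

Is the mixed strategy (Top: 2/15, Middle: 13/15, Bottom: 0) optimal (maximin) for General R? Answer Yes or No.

Against X this mix gives (2/15)·(-4) + (13/15)·1 = 1/3.
Against Y this mix gives (2/15)·2 + (13/15)·(-2) = -22/15.
Against Z this mix gives (2/15)·6 + (13/15)·(-1) = -1/15.
General C will play Y, holding General R to -22/15. Shifting weight toward the row that does better against Y would raise this floor (the equalizing mix achieves -2/3 against both Y and X), so the proposed strategy is not optimal.

No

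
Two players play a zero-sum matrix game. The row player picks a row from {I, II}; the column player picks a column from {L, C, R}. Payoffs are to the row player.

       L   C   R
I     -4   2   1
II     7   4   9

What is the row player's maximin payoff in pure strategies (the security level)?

4

Row minima: I → -4, II → 4.
The best of these is 4.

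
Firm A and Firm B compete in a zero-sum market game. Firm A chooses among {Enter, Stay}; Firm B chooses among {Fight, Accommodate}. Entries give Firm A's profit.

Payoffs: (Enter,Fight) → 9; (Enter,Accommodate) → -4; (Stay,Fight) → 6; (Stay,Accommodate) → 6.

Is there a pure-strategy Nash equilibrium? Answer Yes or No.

Row minima: Enter → -4, Stay → 6; maximin = 6.
Column maxima: Fight → 9, Accommodate → 6; minimax = 6.
maximin = minimax = 6, so a saddle point exists.

Yes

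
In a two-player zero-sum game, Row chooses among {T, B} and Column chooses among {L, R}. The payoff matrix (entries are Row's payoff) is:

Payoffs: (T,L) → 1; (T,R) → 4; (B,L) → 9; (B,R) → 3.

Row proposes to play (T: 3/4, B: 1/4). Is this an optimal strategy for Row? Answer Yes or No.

No

Against L this mix gives (3/4)·1 + (1/4)·9 = 3.
Against R this mix gives (3/4)·4 + (1/4)·3 = 15/4.
Column will play L, holding Row to 3. Shifting weight toward the row that does better against L would raise this floor (the equalizing mix achieves 11/3 against both L and R), so the proposed strategy is not optimal.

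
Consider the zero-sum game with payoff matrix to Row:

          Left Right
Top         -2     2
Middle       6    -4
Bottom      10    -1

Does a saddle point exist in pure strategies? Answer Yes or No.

No

Row minima: Top → -2, Middle → -4, Bottom → -1; maximin = -1.
Column maxima: Left → 10, Right → 2; minimax = 2.
-1 ≠ 2, so no pure-strategy equilibrium exists.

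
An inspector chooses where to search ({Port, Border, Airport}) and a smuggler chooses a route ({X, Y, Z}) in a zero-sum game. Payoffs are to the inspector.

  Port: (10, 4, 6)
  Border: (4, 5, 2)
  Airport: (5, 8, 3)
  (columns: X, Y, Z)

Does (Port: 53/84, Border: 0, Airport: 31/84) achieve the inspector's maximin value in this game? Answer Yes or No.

No

Against X this mix gives (53/84)·10 + (31/84)·5 = 685/84.
Against Y this mix gives (53/84)·4 + (31/84)·8 = 115/21.
Against Z this mix gives (53/84)·6 + (31/84)·3 = 137/28.
The smuggler will play Z, holding the inspector to 137/28. Shifting weight toward the row that does better against Z would raise this floor (the equalizing mix achieves 36/7 against both Z and Y), so the proposed strategy is not optimal.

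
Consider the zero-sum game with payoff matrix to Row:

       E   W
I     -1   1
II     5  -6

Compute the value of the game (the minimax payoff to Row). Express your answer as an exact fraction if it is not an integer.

Row minima: I → -1, II → -6; maximin = -1.
Column maxima: E → 5, W → 1; minimax = 1.
-1 ≠ 1, so there is no saddle point; optimal play is mixed.
Let Row play I with probability p. Expected payoff against E: (-1)p + 5(1−p) = −6p + 5; against W: 1p + (-6)(1−p) = 7p − 6.
Setting these equal: −6p + 5 = 7p − 6 ⇒ −13p = -11 ⇒ p = 11/13, and the value is (-6)·(11/13) + 5 = -1/13.
For Column: with q = P(E), equating I's and II's payoffs gives −2q + 1 = 11q − 6 ⇒ q = 7/13.

-1/13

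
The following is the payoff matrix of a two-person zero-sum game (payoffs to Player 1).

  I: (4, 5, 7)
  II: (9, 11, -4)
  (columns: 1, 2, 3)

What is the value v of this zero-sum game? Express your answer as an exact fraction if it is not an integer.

79/16

Row minima: I → 4, II → -4; maximin = 4.
Column maxima: 1 → 9, 2 → 11, 3 → 7; minimax = 7.
4 ≠ 7, so there is no saddle point; optimal play is mixed.
2 is strictly dominated by 1 (it gives Player 1 strictly more in every row), so Player 2 never plays it.
On the remaining 2×2 (I, II vs 1, 3):
Let Player 1 play I with probability p. Expected payoff against 1: 4p + 9(1−p) = −5p + 9; against 3: 7p + (-4)(1−p) = 11p − 4.
Setting these equal: −5p + 9 = 11p − 4 ⇒ −16p = -13 ⇒ p = 13/16, and the value is (-5)·(13/16) + 9 = 79/16.
For Player 2: with q = P(1), equating I's and II's payoffs gives −3q + 7 = 13q − 4 ⇒ q = 11/16.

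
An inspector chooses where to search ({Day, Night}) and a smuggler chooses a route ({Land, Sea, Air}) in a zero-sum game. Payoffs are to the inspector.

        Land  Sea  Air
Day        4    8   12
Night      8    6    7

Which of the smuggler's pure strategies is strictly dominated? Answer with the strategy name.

Sea holds the inspector's payoff strictly below Air in every row: 8 < 12, 6 < 7.
So Air is strictly dominated for the smuggler.

Air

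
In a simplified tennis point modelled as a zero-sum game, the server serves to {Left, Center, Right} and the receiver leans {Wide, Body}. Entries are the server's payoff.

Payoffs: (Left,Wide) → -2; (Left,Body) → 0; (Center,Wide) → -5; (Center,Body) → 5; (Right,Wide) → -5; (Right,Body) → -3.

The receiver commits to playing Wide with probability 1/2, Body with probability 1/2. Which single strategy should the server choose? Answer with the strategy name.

Expected payoff of Left: (1/2)·(-2) + (1/2)·0 = -1.
Expected payoff of Center: (1/2)·(-5) + (1/2)·5 = 0.
Expected payoff of Right: (1/2)·(-5) + (1/2)·(-3) = -4.
The largest is 0, so the server's best response is Center.

Center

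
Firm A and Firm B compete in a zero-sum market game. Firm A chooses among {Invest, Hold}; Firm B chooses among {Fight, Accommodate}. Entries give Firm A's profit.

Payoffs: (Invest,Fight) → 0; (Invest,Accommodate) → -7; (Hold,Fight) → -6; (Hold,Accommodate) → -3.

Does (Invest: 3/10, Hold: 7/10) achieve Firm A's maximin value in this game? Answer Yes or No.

Against Fight this mix gives (3/10)·0 + (7/10)·(-6) = -21/5.
Against Accommodate this mix gives (3/10)·(-7) + (7/10)·(-3) = -21/5.
All of Firm B's active replies (Fight, Accommodate) yield -21/5, and no column does worse for Firm A. The mix makes Firm B indifferent and guarantees -21/5, so it is optimal.

Yes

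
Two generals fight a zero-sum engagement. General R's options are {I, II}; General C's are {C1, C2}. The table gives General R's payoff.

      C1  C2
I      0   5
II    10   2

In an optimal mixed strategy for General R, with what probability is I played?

8/13

Row minima: I → 0, II → 2; maximin = 2.
Column maxima: C1 → 10, C2 → 5; minimax = 5.
2 ≠ 5, so there is no saddle point; optimal play is mixed.
Let General R play I with probability p. Expected payoff against C1: 0p + 10(1−p) = −10p + 10; against C2: 5p + 2(1−p) = 3p + 2.
Setting these equal: −10p + 10 = 3p + 2 ⇒ −13p = -8 ⇒ p = 8/13, and the value is (-10)·(8/13) + 10 = 50/13.
For General C: with q = P(C1), equating I's and II's payoffs gives −5q + 5 = 8q + 2 ⇒ q = 3/13.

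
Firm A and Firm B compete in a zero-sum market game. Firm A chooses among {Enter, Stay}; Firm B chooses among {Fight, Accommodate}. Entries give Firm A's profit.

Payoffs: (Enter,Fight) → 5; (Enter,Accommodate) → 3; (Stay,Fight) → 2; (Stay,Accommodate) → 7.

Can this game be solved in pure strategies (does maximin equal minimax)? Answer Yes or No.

No

Row minima: Enter → 3, Stay → 2; maximin = 3.
Column maxima: Fight → 5, Accommodate → 7; minimax = 5.
3 ≠ 5, so no pure-strategy equilibrium exists.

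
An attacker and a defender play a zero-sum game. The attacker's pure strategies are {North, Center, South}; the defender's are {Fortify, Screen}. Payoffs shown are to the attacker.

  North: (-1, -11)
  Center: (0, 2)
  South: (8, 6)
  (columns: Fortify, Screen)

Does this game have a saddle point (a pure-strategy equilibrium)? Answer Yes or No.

Row minima: North → -11, Center → 0, South → 6; maximin = 6.
Column maxima: Fortify → 8, Screen → 6; minimax = 6.
maximin = minimax = 6, so a saddle point exists.

Yes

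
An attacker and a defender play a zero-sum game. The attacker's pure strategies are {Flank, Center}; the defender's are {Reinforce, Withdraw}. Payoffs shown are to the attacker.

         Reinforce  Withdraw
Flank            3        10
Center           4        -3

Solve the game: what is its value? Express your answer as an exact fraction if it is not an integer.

7/2

Row minima: Flank → 3, Center → -3; maximin = 3.
Column maxima: Reinforce → 4, Withdraw → 10; minimax = 4.
3 ≠ 4, so there is no saddle point; optimal play is mixed.
Let the attacker play Flank with probability p. Expected payoff against Reinforce: 3p + 4(1−p) = −p + 4; against Withdraw: 10p + (-3)(1−p) = 13p − 3.
Setting these equal: −p + 4 = 13p − 3 ⇒ −14p = -7 ⇒ p = 1/2, and the value is (-1)·(1/2) + 4 = 7/2.
For the defender: with q = P(Reinforce), equating Flank's and Center's payoffs gives −7q + 10 = 7q − 3 ⇒ q = 13/14.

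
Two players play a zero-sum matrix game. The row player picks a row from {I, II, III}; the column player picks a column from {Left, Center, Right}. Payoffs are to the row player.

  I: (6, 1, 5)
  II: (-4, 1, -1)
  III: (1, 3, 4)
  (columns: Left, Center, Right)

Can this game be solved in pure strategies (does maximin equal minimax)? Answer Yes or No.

No

Row minima: I → 1, II → -4, III → 1; maximin = 1.
Column maxima: Left → 6, Center → 3, Right → 5; minimax = 3.
1 ≠ 3, so no pure-strategy equilibrium exists.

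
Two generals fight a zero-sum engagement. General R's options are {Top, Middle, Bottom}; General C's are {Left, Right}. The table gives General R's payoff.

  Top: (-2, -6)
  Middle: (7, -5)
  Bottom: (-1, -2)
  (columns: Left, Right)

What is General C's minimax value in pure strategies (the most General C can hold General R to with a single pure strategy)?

Column maxima: Left → 7, Right → -2.
The smallest of these is -2.

-2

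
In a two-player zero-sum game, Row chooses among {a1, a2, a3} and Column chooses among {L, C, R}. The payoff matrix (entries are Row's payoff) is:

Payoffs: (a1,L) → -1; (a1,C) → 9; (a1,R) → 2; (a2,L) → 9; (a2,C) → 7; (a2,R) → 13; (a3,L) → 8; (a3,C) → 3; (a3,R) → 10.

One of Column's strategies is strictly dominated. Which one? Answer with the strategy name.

L holds Row's payoff strictly below R in every row: -1 < 2, 9 < 13, 8 < 10.
So R is strictly dominated for Column.

R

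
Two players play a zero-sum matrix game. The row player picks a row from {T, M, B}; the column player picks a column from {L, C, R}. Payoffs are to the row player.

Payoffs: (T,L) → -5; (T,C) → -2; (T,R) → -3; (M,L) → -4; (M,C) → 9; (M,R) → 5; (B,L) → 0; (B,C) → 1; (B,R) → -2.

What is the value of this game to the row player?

-8/11

Row minima: T → -5, M → -4, B → -2; maximin = -2.
Column maxima: L → 0, C → 9, R → 5; minimax = 0.
-2 ≠ 0, so there is no saddle point; optimal play is mixed.
T is strictly dominated by M, so the row player never plays it.
C is strictly dominated by L (it gives the row player strictly more in every row), so the column player never plays it.
On the remaining 2×2 (M, B vs L, R):
Let the row player play M with probability p. Expected payoff against L: (-4)p + 0(1−p) = −4p; against R: 5p + (-2)(1−p) = 7p − 2.
Setting these equal: −4p = 7p − 2 ⇒ −11p = -2 ⇒ p = 2/11, and the value is (-4)·(2/11) = -8/11.
For the column player: with q = P(L), equating M's and B's payoffs gives −9q + 5 = 2q − 2 ⇒ q = 7/11.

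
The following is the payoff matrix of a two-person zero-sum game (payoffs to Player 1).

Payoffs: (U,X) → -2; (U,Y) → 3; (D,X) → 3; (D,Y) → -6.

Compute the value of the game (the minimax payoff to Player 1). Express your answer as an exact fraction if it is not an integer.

-3/14

Row minima: U → -2, D → -6; maximin = -2.
Column maxima: X → 3, Y → 3; minimax = 3.
-2 ≠ 3, so there is no saddle point; optimal play is mixed.
Let Player 1 play U with probability p. Expected payoff against X: (-2)p + 3(1−p) = −5p + 3; against Y: 3p + (-6)(1−p) = 9p − 6.
Setting these equal: −5p + 3 = 9p − 6 ⇒ −14p = -9 ⇒ p = 9/14, and the value is (-5)·(9/14) + 3 = -3/14.
For Player 2: with q = P(X), equating U's and D's payoffs gives −5q + 3 = 9q − 6 ⇒ q = 9/14.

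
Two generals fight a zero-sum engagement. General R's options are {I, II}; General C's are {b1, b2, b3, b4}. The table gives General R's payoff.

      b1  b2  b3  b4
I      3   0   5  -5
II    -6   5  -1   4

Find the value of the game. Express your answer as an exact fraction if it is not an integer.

Row minima: I → -5, II → -6; maximin = -5.
Column maxima: b1 → 3, b2 → 5, b3 → 5, b4 → 4; minimax = 3.
-5 ≠ 3, so there is no saddle point; optimal play is mixed.
b2 is strictly dominated by b4 (it gives General R strictly more in every row), so General C never plays it.
b3 is strictly dominated by b1 (it gives General R strictly more in every row), so General C never plays it.
On the remaining 2×2 (I, II vs b1, b4):
Let General R play I with probability p. Expected payoff against b1: 3p + (-6)(1−p) = 9p − 6; against b4: (-5)p + 4(1−p) = −9p + 4.
Setting these equal: 9p − 6 = −9p + 4 ⇒ 18p = 10 ⇒ p = 5/9, and the value is (9)·(5/9) − 6 = -1.
For General C: with q = P(b1), equating I's and II's payoffs gives 8q − 5 = −10q + 4 ⇒ q = 1/2.

-1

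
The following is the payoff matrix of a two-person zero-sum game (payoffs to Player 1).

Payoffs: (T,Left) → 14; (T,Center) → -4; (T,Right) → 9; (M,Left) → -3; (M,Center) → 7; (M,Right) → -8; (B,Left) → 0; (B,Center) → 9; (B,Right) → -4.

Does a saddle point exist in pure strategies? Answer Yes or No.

Row minima: T → -4, M → -8, B → -4; maximin = -4.
Column maxima: Left → 14, Center → 9, Right → 9; minimax = 9.
-4 ≠ 9, so no pure-strategy equilibrium exists.

No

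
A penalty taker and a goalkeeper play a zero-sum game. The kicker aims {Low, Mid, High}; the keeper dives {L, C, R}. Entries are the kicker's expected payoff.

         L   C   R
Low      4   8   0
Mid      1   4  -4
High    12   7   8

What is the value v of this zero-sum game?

64/9

Row minima: Low → 0, Mid → -4, High → 7; maximin = 7.
Column maxima: L → 12, C → 8, R → 8; minimax = 8.
7 ≠ 8, so there is no saddle point; optimal play is mixed.
Mid is strictly dominated by Low, so the kicker never plays it.
L is strictly dominated by R (it gives the kicker strictly more in every row), so the keeper never plays it.
On the remaining 2×2 (Low, High vs C, R):
Let the kicker play Low with probability p. Expected payoff against C: 8p + 7(1−p) = p + 7; against R: 0p + 8(1−p) = −8p + 8.
Setting these equal: p + 7 = −8p + 8 ⇒ 9p = 1 ⇒ p = 1/9, and the value is (1)·(1/9) + 7 = 64/9.
For the keeper: with q = P(C), equating Low's and High's payoffs gives 8q = −q + 8 ⇒ q = 8/9.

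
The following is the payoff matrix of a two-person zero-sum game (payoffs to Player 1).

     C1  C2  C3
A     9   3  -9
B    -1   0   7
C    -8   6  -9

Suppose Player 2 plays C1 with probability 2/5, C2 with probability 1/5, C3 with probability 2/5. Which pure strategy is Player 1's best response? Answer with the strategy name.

Expected payoff of A: (2/5)·9 + (1/5)·3 + (2/5)·(-9) = 3/5.
Expected payoff of B: (2/5)·(-1) + (1/5)·0 + (2/5)·7 = 12/5.
Expected payoff of C: (2/5)·(-8) + (1/5)·6 + (2/5)·(-9) = -28/5.
The largest is 12/5, so Player 1's best response is B.

B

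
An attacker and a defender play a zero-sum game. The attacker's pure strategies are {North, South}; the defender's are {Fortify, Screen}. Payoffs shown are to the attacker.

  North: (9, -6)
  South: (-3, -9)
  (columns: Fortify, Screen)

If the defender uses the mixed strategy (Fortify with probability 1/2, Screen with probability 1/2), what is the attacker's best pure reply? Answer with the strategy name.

Expected payoff of North: (1/2)·9 + (1/2)·(-6) = 3/2.
Expected payoff of South: (1/2)·(-3) + (1/2)·(-9) = -6.
The largest is 3/2, so the attacker's best response is North.

North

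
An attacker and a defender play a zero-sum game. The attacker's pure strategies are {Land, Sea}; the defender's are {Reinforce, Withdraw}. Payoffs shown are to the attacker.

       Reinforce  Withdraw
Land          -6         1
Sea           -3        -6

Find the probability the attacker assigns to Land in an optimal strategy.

Row minima: Land → -6, Sea → -6; maximin = -6.
Column maxima: Reinforce → -3, Withdraw → 1; minimax = -3.
-6 ≠ -3, so there is no saddle point; optimal play is mixed.
Let the attacker play Land with probability p. Expected payoff against Reinforce: (-6)p + (-3)(1−p) = −3p − 3; against Withdraw: 1p + (-6)(1−p) = 7p − 6.
Setting these equal: −3p − 3 = 7p − 6 ⇒ −10p = -3 ⇒ p = 3/10, and the value is (-3)·(3/10) − 3 = -39/10.
For the defender: with q = P(Reinforce), equating Land's and Sea's payoffs gives −7q + 1 = 3q − 6 ⇒ q = 7/10.

3/10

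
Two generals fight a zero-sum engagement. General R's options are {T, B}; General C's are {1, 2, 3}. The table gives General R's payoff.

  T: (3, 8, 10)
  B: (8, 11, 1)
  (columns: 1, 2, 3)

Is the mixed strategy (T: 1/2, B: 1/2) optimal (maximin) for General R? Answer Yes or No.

Yes

Against 1 this mix gives (1/2)·3 + (1/2)·8 = 11/2.
Against 2 this mix gives (1/2)·8 + (1/2)·11 = 19/2.
Against 3 this mix gives (1/2)·10 + (1/2)·1 = 11/2.
All of General C's active replies (1, 3) yield 11/2, and no column does worse for General R. The mix makes General C indifferent and guarantees 11/2, so it is optimal.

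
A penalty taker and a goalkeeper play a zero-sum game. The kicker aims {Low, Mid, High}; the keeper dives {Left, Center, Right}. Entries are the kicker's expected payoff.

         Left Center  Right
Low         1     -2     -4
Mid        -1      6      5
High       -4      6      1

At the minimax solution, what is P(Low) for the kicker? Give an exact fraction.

6/11

Row minima: Low → -4, Mid → -1, High → -4; maximin = -1.
Column maxima: Left → 1, Center → 6, Right → 5; minimax = 1.
-1 ≠ 1, so there is no saddle point; optimal play is mixed.
Center is strictly dominated by Right (it gives the kicker strictly more in every row), so the keeper never plays it.
With Center eliminated, High is strictly dominated by Mid (Mid gives the kicker strictly more in every remaining column), so the kicker never plays it.
On the remaining 2×2 (Low, Mid vs Left, Right):
Let the kicker play Low with probability p. Expected payoff against Left: 1p + (-1)(1−p) = 2p − 1; against Right: (-4)p + 5(1−p) = −9p + 5.
Setting these equal: 2p − 1 = −9p + 5 ⇒ 11p = 6 ⇒ p = 6/11, and the value is (2)·(6/11) − 1 = 1/11.
For the keeper: with q = P(Left), equating Low's and Mid's payoffs gives 5q − 4 = −6q + 5 ⇒ q = 9/11.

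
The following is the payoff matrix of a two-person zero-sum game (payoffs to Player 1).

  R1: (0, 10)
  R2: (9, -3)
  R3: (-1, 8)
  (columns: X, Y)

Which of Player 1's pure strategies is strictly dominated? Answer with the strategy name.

R1 gives a strictly higher payoff than R3 against every column: 0 > -1, 10 > 8.
So R3 is strictly dominated and Player 1 never plays it.

R3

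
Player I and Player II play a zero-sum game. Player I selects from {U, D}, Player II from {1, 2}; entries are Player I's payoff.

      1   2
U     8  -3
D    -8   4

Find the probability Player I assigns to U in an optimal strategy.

Row minima: U → -3, D → -8; maximin = -3.
Column maxima: 1 → 8, 2 → 4; minimax = 4.
-3 ≠ 4, so there is no saddle point; optimal play is mixed.
Let Player I play U with probability p. Expected payoff against 1: 8p + (-8)(1−p) = 16p − 8; against 2: (-3)p + 4(1−p) = −7p + 4.
Setting these equal: 16p − 8 = −7p + 4 ⇒ 23p = 12 ⇒ p = 12/23, and the value is (16)·(12/23) − 8 = 8/23.
For Player II: with q = P(1), equating U's and D's payoffs gives 11q − 3 = −12q + 4 ⇒ q = 7/23.

12/23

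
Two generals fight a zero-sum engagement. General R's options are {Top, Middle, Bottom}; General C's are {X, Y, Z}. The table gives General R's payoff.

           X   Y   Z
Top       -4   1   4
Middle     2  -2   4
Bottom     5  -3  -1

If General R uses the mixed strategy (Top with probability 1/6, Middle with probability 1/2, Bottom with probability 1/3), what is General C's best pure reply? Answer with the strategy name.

Y

If General C plays X, General R's expected payoff is (1/6)·(-4) + (1/2)·2 + (1/3)·5 = 2.
If General C plays Y, General R's expected payoff is (1/6)·1 + (1/2)·(-2) + (1/3)·(-3) = -11/6.
If General C plays Z, General R's expected payoff is (1/6)·4 + (1/2)·4 + (1/3)·(-1) = 7/3.
General C minimizes General R's payoff; the smallest is -11/6, so the best response is Y.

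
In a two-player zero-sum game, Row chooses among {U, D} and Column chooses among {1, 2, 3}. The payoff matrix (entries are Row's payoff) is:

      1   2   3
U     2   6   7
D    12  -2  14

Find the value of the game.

Row minima: U → 2, D → -2; maximin = 2.
Column maxima: 1 → 12, 2 → 6, 3 → 14; minimax = 6.
2 ≠ 6, so there is no saddle point; optimal play is mixed.
3 is strictly dominated by 1 (it gives Row strictly more in every row), so Column never plays it.
On the remaining 2×2 (U, D vs 1, 2):
Let Row play U with probability p. Expected payoff against 1: 2p + 12(1−p) = −10p + 12; against 2: 6p + (-2)(1−p) = 8p − 2.
Setting these equal: −10p + 12 = 8p − 2 ⇒ −18p = -14 ⇒ p = 7/9, and the value is (-10)·(7/9) + 12 = 38/9.
For Column: with q = P(1), equating U's and D's payoffs gives −4q + 6 = 14q − 2 ⇒ q = 4/9.

38/9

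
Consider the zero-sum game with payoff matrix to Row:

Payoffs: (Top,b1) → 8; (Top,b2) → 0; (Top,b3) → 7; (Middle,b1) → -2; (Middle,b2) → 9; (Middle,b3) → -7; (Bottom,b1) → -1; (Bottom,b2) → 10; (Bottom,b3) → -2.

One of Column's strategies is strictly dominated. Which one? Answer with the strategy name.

b1

b3 holds Row's payoff strictly below b1 in every row: 7 < 8, -7 < -2, -2 < -1.
So b1 is strictly dominated for Column.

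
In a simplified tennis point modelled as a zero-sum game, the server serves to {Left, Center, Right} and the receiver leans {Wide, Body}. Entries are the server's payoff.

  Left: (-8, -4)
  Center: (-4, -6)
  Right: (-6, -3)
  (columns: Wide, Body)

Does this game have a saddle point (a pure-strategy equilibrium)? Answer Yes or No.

No

Row minima: Left → -8, Center → -6, Right → -6; maximin = -6.
Column maxima: Wide → -4, Body → -3; minimax = -4.
-6 ≠ -4, so no pure-strategy equilibrium exists.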